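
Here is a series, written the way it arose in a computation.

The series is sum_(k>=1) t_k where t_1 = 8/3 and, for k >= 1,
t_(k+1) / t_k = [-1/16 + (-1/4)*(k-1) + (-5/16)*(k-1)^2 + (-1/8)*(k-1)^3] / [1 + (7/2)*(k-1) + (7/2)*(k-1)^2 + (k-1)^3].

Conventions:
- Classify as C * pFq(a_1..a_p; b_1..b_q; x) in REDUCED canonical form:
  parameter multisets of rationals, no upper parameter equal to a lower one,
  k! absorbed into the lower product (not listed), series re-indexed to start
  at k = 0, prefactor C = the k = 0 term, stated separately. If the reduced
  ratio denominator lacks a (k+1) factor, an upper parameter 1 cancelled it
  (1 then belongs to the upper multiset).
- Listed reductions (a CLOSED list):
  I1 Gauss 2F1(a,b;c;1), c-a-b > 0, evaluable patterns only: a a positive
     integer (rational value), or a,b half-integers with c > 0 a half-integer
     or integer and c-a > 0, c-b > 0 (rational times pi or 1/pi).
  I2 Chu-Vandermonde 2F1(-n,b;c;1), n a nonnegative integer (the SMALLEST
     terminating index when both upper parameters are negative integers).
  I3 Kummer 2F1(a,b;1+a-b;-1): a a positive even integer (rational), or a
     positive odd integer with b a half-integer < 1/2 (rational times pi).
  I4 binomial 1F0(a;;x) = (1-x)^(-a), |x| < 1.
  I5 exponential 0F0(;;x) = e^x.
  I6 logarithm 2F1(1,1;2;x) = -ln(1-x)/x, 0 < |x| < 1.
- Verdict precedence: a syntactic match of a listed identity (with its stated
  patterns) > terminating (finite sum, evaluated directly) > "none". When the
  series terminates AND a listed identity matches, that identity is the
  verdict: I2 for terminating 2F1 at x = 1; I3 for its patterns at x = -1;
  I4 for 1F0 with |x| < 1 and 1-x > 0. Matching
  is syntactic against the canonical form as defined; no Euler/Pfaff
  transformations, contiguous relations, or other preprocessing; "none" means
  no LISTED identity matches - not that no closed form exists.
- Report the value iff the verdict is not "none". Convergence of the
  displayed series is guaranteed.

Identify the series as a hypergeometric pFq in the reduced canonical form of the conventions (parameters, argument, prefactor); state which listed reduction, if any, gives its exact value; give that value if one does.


Canonical form: C = 8/3 times 2F1 with upper {1, 1}, lower {2}, x = -1/8. Verdict: this is logarithm (I6) (the logarithm: parameters (1,1;2), x = -1/8). Value: (64/3) * ln(9/8).

The tell: t_0 being 8/3, factor the ratio over Q (prefactor 8/3): negated roots = parameters.
Adjacent-term ratio: r(k) = (-1/8) * (k+1) (k+1) / [(k+2) (k+1)] - rational; roots negated = parameters, x = (-1/8), C = 8/3.


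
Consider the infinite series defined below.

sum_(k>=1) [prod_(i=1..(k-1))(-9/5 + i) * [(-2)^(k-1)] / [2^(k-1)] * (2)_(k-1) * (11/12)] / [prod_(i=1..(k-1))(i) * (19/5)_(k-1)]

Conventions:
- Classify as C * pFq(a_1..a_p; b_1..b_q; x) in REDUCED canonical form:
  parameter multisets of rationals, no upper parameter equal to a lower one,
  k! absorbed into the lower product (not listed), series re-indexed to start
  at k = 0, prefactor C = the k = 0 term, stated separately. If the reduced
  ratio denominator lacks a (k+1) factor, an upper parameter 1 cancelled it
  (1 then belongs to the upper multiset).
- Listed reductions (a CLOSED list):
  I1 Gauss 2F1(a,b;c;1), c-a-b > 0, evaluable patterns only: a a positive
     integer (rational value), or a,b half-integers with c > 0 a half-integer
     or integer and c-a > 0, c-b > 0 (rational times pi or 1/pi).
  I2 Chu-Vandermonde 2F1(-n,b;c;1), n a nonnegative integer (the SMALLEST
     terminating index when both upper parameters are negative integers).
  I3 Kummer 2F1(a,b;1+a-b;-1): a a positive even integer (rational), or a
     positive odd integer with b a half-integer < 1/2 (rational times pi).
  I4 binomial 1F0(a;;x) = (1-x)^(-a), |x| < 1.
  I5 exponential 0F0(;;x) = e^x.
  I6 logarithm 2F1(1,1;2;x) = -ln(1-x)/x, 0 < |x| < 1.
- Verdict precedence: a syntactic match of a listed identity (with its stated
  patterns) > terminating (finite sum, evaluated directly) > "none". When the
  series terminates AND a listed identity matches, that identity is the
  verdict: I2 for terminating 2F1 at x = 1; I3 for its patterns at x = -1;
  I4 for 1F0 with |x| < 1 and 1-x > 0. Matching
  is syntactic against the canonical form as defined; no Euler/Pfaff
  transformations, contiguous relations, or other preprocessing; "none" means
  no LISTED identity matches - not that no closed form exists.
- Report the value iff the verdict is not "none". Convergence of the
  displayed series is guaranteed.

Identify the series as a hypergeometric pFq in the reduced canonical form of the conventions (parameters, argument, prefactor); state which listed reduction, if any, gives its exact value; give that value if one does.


x = -1 here; the reduced form reads 2F1, upper {-4/5, 2}, lower {19/5}, C = 11/12. Verdict: the Kummer evaluation I3 matches (x = -1; c = 19/5 equals 1+a-b for upper {-4/5, 2}: listed pattern). Value: 77/60.

The tell: with t_0 = 11/12, the product of the first k integers (C = 11/12, x = -1) is k!.
Term ratio: r(k) = (-1) * (k-4/5) (k+2) / [(k+19/5) (k+1)] - rational in k. x = (-1); t_0 = 11/12; negate the roots.


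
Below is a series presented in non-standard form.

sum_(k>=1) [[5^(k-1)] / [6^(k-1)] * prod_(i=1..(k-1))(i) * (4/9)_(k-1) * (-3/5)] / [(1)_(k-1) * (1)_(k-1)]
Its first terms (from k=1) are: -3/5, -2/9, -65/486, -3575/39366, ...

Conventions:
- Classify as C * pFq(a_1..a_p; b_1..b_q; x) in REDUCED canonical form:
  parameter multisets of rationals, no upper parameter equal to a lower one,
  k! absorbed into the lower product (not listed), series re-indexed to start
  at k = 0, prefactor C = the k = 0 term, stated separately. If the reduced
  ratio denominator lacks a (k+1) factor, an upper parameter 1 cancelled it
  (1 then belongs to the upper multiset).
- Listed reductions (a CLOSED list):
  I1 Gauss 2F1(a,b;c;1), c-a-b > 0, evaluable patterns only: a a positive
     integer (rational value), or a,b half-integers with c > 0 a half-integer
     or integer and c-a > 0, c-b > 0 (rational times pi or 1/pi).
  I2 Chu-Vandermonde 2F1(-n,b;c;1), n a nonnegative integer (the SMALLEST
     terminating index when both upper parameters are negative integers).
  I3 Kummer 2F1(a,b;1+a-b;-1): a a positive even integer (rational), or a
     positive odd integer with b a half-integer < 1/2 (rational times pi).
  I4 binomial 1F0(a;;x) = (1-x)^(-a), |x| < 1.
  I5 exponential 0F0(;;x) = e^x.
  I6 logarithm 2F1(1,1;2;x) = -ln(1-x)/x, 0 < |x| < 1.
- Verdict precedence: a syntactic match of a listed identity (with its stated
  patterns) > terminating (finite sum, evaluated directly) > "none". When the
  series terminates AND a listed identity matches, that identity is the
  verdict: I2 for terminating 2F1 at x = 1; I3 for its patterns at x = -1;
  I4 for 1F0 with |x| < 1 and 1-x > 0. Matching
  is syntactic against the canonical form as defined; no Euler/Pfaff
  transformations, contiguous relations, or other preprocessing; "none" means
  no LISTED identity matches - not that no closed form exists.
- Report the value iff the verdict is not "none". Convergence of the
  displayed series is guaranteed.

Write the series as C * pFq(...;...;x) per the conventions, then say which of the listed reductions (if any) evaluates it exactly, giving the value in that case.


The tell: from the first term -3/5: the running product (prefactor -3/5) telescopes to a rising factorial.
Step ratio: r(k) = (5/6) * (k+4/9) / [(k+1)] - rational; roots negated = parameters, x = (5/6), C = -3/5.

Reduced: x = 5/6, 1F0, upper = {4/9}, lower = {-}, C = -3/5. Verdict at x = 5/6: the I4 binomial reduction matches (the 1F0 binomial series: exponent -4/9, x = 5/6). Value: (-3/5) * (1/6)^(-4/9).


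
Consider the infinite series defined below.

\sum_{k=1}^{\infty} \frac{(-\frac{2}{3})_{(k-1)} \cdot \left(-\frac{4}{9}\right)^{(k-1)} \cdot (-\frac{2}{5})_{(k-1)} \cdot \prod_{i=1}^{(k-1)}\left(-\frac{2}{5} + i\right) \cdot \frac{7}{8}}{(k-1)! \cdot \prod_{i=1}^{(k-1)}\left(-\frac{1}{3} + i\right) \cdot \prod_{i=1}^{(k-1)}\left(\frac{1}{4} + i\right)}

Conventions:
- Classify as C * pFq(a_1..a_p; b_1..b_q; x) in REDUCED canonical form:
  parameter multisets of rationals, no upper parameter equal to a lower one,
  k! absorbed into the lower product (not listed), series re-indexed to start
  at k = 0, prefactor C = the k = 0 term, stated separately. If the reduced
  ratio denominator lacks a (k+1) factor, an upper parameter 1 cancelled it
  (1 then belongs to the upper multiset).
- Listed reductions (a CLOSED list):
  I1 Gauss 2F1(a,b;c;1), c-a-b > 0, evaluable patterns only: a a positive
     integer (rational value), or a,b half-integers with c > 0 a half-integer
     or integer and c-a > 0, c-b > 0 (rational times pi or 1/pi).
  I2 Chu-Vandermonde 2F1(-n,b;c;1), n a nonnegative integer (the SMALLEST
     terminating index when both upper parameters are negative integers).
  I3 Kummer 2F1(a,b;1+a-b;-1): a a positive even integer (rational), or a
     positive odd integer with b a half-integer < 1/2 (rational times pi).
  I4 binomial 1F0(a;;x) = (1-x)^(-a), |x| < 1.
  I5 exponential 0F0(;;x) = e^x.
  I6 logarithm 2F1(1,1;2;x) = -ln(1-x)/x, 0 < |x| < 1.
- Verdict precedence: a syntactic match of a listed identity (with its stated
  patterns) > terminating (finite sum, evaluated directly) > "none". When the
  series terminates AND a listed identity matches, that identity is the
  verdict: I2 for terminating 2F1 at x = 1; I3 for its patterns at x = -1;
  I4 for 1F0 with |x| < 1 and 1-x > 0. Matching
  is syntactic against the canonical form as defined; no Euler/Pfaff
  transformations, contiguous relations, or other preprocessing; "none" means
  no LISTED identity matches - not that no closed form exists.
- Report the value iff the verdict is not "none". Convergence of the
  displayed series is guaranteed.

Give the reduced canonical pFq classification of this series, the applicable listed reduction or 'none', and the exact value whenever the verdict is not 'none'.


Reduced: x = -\frac{4}{9}, 3F2, upper = {-\frac{2}{3}, -\frac{2}{5}, \frac{3}{5}}, lower = {\frac{2}{3}, \frac{5}{4}}, C = \frac{7}{8}. Verdict: none. A 3F2 with upper {-\frac{2}{3}, -\frac{2}{5}, \frac{3}{5}} fits none of I1-I6 at x = -\frac{4}{9}; the sum runs forever.

Structural cue: with t_0 = \frac{7}{8}, the running product (prefactor 7/8) telescopes to a rising factorial.
Step ratio: r(k) = -\frac{4}{9} * (k-\frac{2}{3}) (k-\frac{2}{5}) (k+\frac{3}{5}) / [(k+\frac{2}{3}) (k+\frac{5}{4}) (k+1)] - rational in k, leading ratio -\frac{4}{9}; with t_0 = \frac{7}{8}, classification follows.


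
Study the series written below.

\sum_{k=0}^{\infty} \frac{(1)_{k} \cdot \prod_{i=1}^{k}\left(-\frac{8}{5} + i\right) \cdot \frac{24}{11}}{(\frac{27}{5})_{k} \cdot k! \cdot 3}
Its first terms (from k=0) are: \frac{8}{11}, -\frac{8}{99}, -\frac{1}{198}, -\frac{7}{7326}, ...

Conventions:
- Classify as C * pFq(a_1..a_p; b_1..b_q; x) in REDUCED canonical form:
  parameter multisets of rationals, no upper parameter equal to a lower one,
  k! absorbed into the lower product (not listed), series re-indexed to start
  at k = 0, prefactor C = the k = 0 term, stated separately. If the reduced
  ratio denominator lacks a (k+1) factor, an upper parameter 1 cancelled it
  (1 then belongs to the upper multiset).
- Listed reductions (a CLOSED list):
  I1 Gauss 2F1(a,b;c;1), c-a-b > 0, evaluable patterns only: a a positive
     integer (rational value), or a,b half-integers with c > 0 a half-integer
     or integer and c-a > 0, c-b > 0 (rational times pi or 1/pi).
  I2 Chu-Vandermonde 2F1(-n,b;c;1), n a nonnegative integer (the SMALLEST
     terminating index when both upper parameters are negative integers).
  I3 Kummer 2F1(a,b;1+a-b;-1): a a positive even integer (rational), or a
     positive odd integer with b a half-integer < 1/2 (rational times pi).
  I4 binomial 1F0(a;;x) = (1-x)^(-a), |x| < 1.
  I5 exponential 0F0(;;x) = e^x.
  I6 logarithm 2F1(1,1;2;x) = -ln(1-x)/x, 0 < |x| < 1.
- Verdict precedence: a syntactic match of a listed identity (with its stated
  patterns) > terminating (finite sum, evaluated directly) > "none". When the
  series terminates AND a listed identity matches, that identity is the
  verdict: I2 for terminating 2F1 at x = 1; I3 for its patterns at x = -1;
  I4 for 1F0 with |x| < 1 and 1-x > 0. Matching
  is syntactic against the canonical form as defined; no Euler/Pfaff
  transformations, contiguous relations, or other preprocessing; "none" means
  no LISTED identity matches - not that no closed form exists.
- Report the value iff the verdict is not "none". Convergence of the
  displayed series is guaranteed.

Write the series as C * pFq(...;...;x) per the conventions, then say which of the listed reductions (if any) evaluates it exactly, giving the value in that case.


Prefactor \frac{8}{11}, argument 1: 2F1 with upper {-\frac{3}{5}, 1} over lower {\frac{27}{5}}. Verdict (x = 1): the Gauss summation I1 applies (x = 1: the Gamma ratio telescopes since c-a-b = 5 > 0 and a = 1 in Z>0). Its exact value is \frac{16}{25}.

First insight: x = 1 and the constant factors (C = 8/11, x = 1) combine into one prefactor.
Adjacent-term ratio: r(k) = 1 * (k-\frac{3}{5}) (k+1) / [(k+\frac{27}{5}) (k+1)] - rational in k, leading ratio 1; with t_0 = \frac{8}{11}, classification follows.


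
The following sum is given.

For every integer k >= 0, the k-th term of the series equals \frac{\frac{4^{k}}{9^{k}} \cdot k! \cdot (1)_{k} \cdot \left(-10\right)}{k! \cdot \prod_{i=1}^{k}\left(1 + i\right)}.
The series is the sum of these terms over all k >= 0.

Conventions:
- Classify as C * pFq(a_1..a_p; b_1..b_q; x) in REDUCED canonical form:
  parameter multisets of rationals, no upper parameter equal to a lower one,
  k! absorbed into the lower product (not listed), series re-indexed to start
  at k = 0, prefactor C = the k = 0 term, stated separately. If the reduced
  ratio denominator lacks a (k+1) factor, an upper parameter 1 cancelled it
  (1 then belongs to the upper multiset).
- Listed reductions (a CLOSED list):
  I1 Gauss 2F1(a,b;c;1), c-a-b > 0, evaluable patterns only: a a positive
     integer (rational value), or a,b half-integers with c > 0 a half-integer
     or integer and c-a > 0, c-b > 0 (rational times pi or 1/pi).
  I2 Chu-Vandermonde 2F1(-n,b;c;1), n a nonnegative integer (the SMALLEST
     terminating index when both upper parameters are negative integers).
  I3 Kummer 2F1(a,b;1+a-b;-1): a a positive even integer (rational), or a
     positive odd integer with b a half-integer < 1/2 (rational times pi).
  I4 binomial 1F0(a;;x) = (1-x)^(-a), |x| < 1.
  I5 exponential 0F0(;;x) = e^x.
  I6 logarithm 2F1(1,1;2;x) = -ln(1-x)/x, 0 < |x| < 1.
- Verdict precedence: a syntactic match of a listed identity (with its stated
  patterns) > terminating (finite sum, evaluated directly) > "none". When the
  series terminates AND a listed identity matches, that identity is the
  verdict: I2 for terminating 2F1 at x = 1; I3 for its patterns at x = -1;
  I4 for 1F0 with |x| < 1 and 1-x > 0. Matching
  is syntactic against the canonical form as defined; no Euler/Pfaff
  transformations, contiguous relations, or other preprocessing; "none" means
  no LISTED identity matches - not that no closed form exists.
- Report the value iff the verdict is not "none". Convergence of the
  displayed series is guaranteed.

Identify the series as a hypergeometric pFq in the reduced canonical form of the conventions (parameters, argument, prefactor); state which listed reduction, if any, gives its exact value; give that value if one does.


Classification (C = -10): 2F1 with upper {1, 1}, lower {2}, argument x = \frac{4}{9}. Verdict (x = \frac{4}{9}): the I6 logarithm reduction applies (the logarithm: parameters (1,1;2), x = \frac{4}{9}). Value: \frac{45}{2} \cdot \ln\left(\frac{5}{9}\right).

Structural cue: with t_0 = -10, the lower running product (C = -10, x = 4/9) is a rising factorial.
Term ratio: r(k) = \frac{4}{9} * (k+1) (k+1) / [(k+2) (k+1)] - poly over poly, x = \frac{4}{9} from leading terms; C = -10 at k = 0.


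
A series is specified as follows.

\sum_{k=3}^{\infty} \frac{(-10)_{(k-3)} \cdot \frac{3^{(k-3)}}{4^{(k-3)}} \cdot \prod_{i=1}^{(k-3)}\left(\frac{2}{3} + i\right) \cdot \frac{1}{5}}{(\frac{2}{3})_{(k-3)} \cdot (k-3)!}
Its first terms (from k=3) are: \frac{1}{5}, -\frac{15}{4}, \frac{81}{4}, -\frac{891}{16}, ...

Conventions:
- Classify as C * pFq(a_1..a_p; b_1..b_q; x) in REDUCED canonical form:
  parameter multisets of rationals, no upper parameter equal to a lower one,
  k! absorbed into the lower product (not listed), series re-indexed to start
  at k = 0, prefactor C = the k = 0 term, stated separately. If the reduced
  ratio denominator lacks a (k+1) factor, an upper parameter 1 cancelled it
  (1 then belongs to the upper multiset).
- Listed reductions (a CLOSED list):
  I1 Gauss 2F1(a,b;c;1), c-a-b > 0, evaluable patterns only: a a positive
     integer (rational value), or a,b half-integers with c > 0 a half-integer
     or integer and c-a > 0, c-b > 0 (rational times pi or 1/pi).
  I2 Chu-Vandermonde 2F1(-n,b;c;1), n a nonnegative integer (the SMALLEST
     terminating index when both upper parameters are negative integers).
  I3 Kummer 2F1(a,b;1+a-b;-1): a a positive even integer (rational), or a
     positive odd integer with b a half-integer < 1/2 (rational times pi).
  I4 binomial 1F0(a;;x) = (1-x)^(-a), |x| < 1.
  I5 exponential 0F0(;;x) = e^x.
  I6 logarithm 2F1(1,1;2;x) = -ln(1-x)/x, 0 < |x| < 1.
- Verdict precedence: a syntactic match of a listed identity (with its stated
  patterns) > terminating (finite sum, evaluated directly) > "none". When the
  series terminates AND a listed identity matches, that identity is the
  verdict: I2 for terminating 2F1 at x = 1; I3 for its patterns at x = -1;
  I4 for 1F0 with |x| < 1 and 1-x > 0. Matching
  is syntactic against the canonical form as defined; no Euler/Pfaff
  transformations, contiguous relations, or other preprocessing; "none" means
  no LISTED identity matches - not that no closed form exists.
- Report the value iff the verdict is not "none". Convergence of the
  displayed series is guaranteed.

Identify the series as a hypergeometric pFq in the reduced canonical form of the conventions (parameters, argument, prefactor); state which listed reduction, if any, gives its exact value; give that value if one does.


Prefactor \frac{1}{5}, argument \frac{3}{4}: 2F1 with upper {-10, \frac{5}{3}} over lower {\frac{2}{3}}. Verdict: terminating (-10 upstairs). 11 nonzero terms in all; added directly. Exact value: -\frac{11}{1310720}.

The tell: x = \frac{3}{4} and the two geometric factors (C = 1/5, x = 3/4) combine into one argument.
Consecutive-term ratio: r(k) = \frac{3}{4} * (k-10) (k+\frac{5}{3}) / [(k+\frac{2}{3}) (k+1)] - poly over poly, x = \frac{3}{4} from leading terms; C = \frac{1}{5} at k = 0.


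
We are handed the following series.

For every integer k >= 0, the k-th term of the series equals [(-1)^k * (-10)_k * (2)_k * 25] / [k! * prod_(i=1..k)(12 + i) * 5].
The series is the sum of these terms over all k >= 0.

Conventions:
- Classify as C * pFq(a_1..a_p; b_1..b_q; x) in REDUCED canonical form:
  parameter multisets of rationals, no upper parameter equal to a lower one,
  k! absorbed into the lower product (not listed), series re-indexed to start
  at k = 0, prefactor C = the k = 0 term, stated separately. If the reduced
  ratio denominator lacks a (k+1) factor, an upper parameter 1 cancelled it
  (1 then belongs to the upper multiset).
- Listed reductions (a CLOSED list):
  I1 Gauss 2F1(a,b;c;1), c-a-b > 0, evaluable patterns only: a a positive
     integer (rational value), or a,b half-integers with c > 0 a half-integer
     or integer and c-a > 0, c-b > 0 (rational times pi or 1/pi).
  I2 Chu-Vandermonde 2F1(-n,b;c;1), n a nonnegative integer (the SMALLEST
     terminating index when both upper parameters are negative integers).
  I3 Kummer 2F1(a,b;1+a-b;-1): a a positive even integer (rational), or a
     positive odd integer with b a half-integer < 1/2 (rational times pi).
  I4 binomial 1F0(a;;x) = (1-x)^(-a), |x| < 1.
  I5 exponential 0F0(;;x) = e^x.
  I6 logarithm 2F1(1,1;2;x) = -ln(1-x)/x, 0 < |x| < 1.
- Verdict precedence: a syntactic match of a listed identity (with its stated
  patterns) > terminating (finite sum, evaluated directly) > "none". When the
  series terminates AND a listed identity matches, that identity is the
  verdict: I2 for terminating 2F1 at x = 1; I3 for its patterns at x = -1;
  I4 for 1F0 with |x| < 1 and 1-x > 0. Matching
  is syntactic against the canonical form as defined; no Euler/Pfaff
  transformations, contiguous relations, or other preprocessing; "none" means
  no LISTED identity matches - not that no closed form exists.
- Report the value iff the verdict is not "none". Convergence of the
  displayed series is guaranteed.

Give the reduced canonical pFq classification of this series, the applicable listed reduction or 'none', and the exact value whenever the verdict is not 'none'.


Key step: with t_0 = 5, the constant factors (C = 5) combine into one prefactor.
Step ratio: r(k) = (-1) * (k-10) (k+2) / [(k+13) (k+1)] ; factor over Q: parameters, x = (-1), and C = 5.

x = -1 here; the reduced form reads 2F1, upper {-10, 2}, lower {13}, C = 5. Verdict (x = -1): the Kummer evaluation I3 applies (x = -1; c = 13 equals 1+a-b for upper {-10, 2}: listed pattern). Sum: 30.


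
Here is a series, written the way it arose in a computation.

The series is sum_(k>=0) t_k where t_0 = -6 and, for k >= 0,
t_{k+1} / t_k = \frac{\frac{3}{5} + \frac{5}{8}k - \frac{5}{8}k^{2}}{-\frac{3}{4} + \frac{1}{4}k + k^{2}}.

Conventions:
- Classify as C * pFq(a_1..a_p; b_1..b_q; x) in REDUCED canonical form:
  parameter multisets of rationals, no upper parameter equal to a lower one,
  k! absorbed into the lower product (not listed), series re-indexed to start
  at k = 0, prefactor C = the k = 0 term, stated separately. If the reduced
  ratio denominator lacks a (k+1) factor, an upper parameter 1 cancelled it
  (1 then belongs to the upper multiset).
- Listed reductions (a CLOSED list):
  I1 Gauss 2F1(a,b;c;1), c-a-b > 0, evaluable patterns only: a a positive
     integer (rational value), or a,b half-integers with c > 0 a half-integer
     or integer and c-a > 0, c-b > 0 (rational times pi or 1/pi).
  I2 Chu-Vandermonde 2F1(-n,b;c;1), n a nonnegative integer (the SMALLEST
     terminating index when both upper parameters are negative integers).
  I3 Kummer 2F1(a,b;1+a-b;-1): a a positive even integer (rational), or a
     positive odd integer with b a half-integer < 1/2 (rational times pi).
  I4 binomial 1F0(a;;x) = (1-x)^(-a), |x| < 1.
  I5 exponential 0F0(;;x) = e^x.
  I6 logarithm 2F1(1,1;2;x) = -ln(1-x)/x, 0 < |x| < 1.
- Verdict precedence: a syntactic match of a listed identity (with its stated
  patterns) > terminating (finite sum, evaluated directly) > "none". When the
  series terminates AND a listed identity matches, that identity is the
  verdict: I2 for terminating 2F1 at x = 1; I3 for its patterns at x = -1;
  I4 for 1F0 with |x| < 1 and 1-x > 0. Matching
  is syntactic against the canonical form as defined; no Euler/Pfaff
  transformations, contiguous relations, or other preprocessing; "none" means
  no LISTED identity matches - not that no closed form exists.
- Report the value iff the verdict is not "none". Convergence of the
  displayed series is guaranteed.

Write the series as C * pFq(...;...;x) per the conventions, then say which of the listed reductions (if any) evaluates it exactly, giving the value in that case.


The tell: from the first term -6: the expanded ratio factors over Q; C = -6, roots give parameters.
Ratio: r(k) = -\frac{5}{8} * (k-\frac{8}{5}) (k+\frac{3}{5}) / [(k-\frac{3}{4}) (k+1)] - poly over poly, x = -\frac{5}{8} from leading terms; C = -6 at k = 0.

With C = -6: the canonical form is 2F1(-\frac{8}{5}, \frac{3}{5}; -\frac{3}{4}; -\frac{5}{8}). Verdict: none. Every listed pattern misses the 2F1 form at -\frac{5}{8}, upper {-\frac{8}{5}, \frac{3}{5}}.


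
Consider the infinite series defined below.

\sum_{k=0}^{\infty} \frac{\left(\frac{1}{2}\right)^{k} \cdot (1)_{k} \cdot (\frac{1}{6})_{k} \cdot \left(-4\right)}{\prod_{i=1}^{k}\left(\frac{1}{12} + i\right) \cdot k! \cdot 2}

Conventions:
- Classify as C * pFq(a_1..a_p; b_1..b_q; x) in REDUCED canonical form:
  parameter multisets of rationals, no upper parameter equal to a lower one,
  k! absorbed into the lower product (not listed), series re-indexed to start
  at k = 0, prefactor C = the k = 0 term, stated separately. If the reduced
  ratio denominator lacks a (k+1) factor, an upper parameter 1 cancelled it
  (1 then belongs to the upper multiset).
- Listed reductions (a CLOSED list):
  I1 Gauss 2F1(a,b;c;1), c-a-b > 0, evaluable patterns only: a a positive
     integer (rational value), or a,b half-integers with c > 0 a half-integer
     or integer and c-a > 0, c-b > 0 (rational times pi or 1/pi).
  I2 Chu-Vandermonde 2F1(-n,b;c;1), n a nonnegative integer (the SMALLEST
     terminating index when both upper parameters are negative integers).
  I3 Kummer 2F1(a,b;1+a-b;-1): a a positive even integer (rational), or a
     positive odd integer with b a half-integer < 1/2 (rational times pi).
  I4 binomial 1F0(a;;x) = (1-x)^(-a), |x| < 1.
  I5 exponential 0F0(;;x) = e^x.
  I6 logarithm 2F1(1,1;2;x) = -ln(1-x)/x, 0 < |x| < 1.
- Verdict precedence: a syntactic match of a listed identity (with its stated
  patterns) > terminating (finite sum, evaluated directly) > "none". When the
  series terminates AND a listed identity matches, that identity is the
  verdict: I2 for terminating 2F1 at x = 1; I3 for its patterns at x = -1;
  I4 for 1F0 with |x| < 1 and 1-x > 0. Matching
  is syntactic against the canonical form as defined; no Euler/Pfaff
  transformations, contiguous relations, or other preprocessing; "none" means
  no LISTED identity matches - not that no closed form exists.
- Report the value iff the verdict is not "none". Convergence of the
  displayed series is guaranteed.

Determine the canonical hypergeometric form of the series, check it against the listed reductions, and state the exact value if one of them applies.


Prefactor -2, argument \frac{1}{2}: 2F1 with upper {\frac{1}{6}, 1} over lower {\frac{13}{12}}. Verdict: none (x = \frac{1}{2}): each listed identity misses the multisets {\frac{1}{6}, 1} ; {\frac{13}{12}}.

Key step: from the first term -2: the constant factors (prefactor -2) combine into one prefactor.
Term ratio: r(k) = \frac{1}{2} * (k+\frac{1}{6}) (k+1) / [(k+\frac{13}{12}) (k+1)] ; factor over Q: parameters, x = \frac{1}{2}, and C = -2.


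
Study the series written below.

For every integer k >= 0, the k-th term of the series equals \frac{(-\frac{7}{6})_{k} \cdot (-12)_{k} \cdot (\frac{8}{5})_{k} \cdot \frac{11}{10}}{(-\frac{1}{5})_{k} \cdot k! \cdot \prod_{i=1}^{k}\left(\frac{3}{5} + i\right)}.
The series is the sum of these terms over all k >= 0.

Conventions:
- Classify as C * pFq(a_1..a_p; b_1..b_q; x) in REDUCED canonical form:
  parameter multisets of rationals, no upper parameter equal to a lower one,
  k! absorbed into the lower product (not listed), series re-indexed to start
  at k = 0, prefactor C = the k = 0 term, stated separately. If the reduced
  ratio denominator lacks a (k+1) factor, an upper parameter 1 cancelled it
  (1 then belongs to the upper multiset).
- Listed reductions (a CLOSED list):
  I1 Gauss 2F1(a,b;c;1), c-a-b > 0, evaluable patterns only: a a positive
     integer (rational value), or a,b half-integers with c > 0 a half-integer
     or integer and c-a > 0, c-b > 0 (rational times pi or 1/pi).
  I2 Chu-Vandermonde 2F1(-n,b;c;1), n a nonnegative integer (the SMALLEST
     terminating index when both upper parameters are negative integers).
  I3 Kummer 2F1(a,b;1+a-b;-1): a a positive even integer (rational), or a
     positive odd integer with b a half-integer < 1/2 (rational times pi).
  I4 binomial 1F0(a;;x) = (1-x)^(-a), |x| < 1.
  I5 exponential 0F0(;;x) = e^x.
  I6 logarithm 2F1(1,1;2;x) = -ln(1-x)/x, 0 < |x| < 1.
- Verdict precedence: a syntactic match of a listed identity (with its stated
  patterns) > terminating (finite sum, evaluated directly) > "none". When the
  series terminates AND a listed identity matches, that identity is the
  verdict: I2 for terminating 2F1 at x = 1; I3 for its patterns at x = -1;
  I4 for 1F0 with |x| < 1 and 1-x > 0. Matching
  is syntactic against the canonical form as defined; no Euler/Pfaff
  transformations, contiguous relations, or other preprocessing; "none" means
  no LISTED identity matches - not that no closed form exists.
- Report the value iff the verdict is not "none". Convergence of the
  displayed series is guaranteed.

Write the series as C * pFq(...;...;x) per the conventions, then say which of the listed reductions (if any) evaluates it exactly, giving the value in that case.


Classification (C = \frac{11}{10}): 2F1 with upper {-12, -\frac{7}{6}}, lower {-\frac{1}{5}}, argument x = 1. Verdict: the Chu-Vandermonde identity I2 matches (terminating 2F1 at x = 1 with n = 12, b = -7/6, c = -\frac{1}{5}). Its exact value is -\frac{38436543549436817059}{341241454405877760}.

Structural cue: t_0 being \frac{11}{10}, the lower running product (C = 11/10) is a rising factorial.
Consecutive-term ratio: r(k) = 1 * (k-12) (k-\frac{7}{6}) / [(k-\frac{1}{5}) (k+1)] - poly over poly, x = 1 from leading terms; C = \frac{11}{10} at k = 0.


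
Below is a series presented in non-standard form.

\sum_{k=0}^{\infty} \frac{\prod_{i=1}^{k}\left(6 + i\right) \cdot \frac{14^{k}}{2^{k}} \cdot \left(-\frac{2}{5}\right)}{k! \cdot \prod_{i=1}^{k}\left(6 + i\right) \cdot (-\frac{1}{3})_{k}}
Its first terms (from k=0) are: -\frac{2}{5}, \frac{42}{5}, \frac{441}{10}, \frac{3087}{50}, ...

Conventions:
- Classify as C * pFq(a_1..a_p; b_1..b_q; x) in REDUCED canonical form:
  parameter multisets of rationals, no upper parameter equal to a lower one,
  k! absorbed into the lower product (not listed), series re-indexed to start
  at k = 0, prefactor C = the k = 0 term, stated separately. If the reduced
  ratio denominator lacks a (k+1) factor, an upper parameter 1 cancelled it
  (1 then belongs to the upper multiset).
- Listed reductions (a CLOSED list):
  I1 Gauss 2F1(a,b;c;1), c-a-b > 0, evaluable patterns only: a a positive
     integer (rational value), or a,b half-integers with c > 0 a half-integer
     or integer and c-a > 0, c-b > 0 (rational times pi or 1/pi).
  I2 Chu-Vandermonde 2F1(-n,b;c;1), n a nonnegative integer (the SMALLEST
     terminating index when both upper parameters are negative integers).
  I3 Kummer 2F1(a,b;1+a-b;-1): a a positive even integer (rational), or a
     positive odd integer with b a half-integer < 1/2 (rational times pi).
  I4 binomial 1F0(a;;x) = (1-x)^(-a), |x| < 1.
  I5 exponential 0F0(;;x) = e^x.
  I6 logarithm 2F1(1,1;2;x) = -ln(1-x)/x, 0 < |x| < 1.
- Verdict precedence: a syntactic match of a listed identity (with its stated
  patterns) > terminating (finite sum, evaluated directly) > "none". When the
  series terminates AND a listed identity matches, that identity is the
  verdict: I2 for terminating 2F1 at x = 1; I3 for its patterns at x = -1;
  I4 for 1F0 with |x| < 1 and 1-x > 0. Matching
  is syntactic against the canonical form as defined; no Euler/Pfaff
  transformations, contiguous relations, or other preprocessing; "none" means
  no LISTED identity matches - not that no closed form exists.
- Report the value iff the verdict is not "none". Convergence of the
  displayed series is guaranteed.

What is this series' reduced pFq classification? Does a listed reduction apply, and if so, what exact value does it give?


With C = -\frac{2}{5}: the canonical form is 0F1(-; -\frac{1}{3}; 7). Verdict: no listed reduction: x = 7 and upper {-} fail every I1-I6 pattern.

Structural cue: with t_0 = -\frac{2}{5}, the lower running product (C = -2/5, x = 7) is a rising factorial.
Consecutive-term ratio: r(k) = 7 * 1 / [(k-\frac{1}{3}) (k+1)] ; factor over Q: parameters, x = 7, and C = -\frac{2}{5}.


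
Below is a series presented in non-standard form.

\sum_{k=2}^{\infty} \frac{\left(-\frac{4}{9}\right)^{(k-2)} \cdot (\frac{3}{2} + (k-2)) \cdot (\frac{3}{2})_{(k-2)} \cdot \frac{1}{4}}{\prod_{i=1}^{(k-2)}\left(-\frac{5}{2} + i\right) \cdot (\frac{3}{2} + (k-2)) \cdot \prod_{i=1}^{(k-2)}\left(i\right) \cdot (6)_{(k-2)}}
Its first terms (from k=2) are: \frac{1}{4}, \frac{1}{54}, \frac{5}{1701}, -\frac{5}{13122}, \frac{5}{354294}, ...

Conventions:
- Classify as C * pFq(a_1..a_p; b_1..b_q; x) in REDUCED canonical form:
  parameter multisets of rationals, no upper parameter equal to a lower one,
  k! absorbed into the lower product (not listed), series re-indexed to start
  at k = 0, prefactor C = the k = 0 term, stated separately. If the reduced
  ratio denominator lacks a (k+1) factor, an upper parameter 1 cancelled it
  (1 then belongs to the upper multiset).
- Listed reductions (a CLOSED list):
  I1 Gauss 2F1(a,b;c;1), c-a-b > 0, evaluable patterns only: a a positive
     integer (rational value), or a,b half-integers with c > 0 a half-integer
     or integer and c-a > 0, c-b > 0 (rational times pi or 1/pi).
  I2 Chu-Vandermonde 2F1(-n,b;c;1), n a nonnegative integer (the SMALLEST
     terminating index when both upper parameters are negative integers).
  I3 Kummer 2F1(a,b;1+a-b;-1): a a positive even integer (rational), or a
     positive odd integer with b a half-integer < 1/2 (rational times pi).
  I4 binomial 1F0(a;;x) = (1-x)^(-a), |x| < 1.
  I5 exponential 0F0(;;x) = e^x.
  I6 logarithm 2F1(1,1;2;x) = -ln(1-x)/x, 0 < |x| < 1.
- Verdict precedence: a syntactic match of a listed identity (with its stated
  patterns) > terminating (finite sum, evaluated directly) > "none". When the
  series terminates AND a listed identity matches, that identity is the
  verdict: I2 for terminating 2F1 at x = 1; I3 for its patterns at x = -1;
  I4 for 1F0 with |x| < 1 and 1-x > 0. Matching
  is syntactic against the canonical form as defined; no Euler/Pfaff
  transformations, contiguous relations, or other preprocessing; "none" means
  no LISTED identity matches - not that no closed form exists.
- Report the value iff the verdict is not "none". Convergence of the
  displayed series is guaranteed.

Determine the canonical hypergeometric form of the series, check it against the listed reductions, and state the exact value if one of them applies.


Reduced: x = -\frac{4}{9}, 1F2, upper = {\frac{3}{2}}, lower = {-\frac{3}{2}, 6}, C = \frac{1}{4}. Verdict: none. No listed pattern accepts 1F2(\frac{3}{2}; -\frac{3}{2}, 6; -\frac{4}{9}).

Structural cue: from the first term \frac{1}{4}: the lower running product (C = 1/4, x = -4/9) is a rising factorial.
Term ratio: r(k) = -\frac{4}{9} * (k+\frac{3}{2}) / [(k-\frac{3}{2}) (k+6) (k+1)] - rational; roots negated = parameters, x = -\frac{4}{9}, C = \frac{1}{4}.


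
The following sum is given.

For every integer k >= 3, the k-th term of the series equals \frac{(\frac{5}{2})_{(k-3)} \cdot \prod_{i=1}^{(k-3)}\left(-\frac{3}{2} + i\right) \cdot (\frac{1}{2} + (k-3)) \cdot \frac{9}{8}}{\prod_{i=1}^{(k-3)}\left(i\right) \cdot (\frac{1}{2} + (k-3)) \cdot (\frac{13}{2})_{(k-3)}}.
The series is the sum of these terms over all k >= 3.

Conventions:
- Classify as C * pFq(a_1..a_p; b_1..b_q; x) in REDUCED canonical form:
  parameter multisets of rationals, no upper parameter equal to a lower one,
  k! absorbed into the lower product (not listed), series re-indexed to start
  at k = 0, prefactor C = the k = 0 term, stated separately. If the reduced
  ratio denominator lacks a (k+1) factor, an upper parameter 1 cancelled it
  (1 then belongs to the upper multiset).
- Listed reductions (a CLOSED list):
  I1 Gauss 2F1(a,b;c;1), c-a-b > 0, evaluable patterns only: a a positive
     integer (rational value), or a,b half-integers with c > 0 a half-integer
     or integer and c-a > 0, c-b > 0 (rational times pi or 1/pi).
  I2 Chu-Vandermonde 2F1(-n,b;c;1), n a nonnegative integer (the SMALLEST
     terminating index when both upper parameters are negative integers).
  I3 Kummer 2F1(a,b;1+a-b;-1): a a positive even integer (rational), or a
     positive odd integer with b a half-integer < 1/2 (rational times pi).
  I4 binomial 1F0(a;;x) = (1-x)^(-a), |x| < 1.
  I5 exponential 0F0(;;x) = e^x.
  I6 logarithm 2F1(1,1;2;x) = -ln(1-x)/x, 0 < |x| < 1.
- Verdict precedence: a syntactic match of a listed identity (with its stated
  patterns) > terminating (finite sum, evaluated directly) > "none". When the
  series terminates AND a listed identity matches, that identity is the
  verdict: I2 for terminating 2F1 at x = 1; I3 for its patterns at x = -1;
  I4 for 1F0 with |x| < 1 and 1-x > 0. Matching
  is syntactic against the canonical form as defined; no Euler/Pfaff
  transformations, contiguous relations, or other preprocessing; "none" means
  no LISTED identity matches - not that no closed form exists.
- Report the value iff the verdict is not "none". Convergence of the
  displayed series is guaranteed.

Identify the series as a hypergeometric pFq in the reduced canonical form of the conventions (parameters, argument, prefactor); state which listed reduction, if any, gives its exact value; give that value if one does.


Prefactor \frac{9}{8}, argument 1: 2F1 with upper {-\frac{1}{2}, \frac{5}{2}} over lower {\frac{13}{2}}. Verdict: this is Gauss's theorem I1 (half-integer case) (x = 1; upper {-\frac{1}{2}, \frac{5}{2}} half-integers, c = \frac{13}{2} in the evaluable pattern). Exact value: \frac{72765}{262144} \cdot \pi.

The tell: t_0 = \frac{9}{8} here, and the factor k + 1/2 cancels (top and bottom), leaving prefactor 9/8.
Term ratio: r(k) = 1 * (k-\frac{1}{2}) (k+\frac{5}{2}) / [(k+\frac{13}{2}) (k+1)] - rational in k. x = 1; t_0 = \frac{9}{8}; negate the roots.


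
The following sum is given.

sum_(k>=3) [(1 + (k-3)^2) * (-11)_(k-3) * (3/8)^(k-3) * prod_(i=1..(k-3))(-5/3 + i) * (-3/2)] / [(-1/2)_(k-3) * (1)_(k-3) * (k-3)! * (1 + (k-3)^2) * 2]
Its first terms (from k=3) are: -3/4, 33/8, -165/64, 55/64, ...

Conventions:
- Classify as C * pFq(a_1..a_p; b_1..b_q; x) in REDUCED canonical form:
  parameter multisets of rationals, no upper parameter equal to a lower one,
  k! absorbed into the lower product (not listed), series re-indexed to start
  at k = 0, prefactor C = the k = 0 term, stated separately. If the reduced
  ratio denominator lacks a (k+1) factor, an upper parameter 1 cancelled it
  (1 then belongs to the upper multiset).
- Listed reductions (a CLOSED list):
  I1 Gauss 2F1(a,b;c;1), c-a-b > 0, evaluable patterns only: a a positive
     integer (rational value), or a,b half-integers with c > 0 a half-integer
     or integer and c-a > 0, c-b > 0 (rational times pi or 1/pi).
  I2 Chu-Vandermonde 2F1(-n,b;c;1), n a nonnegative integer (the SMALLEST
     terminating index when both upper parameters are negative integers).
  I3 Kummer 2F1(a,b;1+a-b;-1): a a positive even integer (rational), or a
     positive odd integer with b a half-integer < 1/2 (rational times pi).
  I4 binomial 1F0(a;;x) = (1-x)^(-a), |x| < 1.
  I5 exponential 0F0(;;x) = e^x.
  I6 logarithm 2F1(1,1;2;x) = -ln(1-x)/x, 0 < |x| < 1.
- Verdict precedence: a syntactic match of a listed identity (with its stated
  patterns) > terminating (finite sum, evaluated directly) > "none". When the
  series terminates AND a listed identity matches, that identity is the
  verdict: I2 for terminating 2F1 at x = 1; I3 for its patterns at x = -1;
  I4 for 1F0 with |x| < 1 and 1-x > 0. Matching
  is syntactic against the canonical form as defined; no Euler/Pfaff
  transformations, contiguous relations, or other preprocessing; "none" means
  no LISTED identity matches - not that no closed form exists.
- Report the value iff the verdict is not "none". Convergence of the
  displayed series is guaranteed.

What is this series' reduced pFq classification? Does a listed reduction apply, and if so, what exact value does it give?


Classification (C = -3/4): 2F2 with upper {-11, -2/3}, lower {-1/2, 1}, argument x = 3/8. Verdict: terminating at k = 11: the factor (-11)_k kills every later term; summing the 12 survivors is exact. Hence: 11407209231109/7504613867520.

The tell: t_0 being -3/4, k^2 + 1 divides numerator and denominator alike; C = -3/4, x = 3/8 after cancelling.
Ratio: r(k) = (3/8) * (k-11) (k-2/3) / [(k-1/2) (k+1) (k+1)] - poly over poly, x = (3/8) from leading terms; C = -3/4 at k = 0.
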